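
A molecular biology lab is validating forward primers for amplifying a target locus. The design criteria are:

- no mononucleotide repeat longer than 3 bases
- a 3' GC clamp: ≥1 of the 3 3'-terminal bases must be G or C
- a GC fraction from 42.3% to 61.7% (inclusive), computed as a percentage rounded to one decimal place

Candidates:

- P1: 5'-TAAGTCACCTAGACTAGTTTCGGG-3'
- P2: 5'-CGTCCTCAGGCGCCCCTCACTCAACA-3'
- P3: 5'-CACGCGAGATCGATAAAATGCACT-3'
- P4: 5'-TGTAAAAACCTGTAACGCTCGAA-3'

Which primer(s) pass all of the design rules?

P1 (24 nt, A=6 T=7 G=6 C=5): longest run = 3 ✓; 3' end GGG has 3 G/C ✓; GC 11/24 = 45.8% ✓ — passes.
P2 (26 nt, A=5 T=4 G=4 C=13): longest run = 4, exceeds 3 ✗; 3' end ACA has 1 G/C ✓; GC 17/26 = 65.4%, outside 42.3–61.7% ✗ — fails.
P3 (24 nt, A=9 T=4 G=5 C=6): longest run = 4, exceeds 3 ✗; 3' end ACT has 1 G/C ✓; GC 11/24 = 45.8% ✓ — fails.
P4 (23 nt, A=9 T=5 G=4 C=5): longest run = 5, exceeds 3 ✗; 3' end GAA has 1 G/C ✓; GC 9/23 = 39.1%, outside 42.3–61.7% ✗ — fails.

P1 only.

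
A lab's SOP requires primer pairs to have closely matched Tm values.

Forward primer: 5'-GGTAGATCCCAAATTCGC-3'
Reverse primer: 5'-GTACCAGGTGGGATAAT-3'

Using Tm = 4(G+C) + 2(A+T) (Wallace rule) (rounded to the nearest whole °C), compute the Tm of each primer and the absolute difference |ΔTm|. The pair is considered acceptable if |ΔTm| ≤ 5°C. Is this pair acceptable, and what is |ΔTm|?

Forward: A=5 T=4 G=4 C=5 → Tm = 2·9 + 4·9 = 54°C.
Reverse: A=5 T=4 G=6 C=2 → Tm = 2·9 + 4·8 = 50°C.
|ΔTm| = |54 − 50| = 4°C, ≤ 5°C.

|ΔTm| = 4°C; the pair is acceptable.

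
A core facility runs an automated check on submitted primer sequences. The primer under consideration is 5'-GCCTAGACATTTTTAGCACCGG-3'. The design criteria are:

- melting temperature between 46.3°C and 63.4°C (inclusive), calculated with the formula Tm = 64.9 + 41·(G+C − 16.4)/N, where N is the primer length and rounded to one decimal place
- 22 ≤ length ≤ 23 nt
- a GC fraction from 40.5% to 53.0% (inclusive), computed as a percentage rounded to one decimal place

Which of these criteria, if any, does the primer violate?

Base counts: A=5, T=6, G=5, C=6 (length 22).
Tm: Tm = 64.9 + 41·(11 − 16.4)/22 = 54.8°C ✓
length: length 22 ✓
GC content: GC 11/22 = 50.0% ✓

Meets all criteria.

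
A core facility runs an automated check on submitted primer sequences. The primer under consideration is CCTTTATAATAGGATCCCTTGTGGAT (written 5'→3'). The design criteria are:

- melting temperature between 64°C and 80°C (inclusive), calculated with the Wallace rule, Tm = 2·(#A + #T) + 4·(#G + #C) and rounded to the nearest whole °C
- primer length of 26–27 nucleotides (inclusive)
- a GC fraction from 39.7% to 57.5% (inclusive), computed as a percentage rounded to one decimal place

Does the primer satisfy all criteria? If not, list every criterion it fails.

Base counts: A=6, T=10, G=5, C=5 (length 26).
Tm: Tm = 2·16 + 4·10 = 72°C ✓
length: length 26 ✓
GC content: GC 10/26 = 38.5%, outside 39.7–57.5% ✗

Fails: GC content.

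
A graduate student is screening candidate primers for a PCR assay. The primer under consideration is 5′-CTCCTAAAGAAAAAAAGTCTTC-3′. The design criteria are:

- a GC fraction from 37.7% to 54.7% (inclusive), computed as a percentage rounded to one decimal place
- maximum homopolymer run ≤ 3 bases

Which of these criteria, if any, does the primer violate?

Fails: GC content, homopolymer run.

Base counts: A=10, T=5, G=2, C=5 (length 22).
GC content: GC 7/22 = 31.8%, outside 37.7–54.7% ✗
homopolymer run: longest run = 7, exceeds 3 ✗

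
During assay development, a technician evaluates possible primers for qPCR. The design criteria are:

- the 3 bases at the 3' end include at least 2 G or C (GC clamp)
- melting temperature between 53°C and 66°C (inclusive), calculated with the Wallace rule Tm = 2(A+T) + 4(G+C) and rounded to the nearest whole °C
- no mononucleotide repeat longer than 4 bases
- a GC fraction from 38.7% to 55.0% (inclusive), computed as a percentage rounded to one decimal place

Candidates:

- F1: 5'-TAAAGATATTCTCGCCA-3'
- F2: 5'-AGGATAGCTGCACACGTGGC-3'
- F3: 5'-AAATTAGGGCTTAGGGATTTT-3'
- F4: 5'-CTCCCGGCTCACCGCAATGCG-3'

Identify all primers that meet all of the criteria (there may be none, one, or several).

F1 (17 nt, A=6 T=5 G=2 C=4): 3' end CCA has 2 G/C ✓; Tm = 2·11 + 4·6 = 46°C, outside 53–66°C ✗; longest run = 3 ✓; GC 6/17 = 35.3%, outside 38.7–55.0% ✗ — fails.
F2 (20 nt, A=5 T=3 G=7 C=5): 3' end GGC has 3 G/C ✓; Tm = 2·8 + 4·12 = 64°C ✓; longest run = 2 ✓; GC 12/20 = 60.0%, outside 38.7–55.0% ✗ — fails.
F3 (21 nt, A=6 T=8 G=6 C=1): 3' end TTT has 0 G/C, need ≥2 ✗; Tm = 2·14 + 4·7 = 56°C ✓; longest run = 4 ✓; GC 7/21 = 33.3%, outside 38.7–55.0% ✗ — fails.
F4 (21 nt, A=3 T=3 G=5 C=10): 3' end GCG has 3 G/C ✓; Tm = 2·6 + 4·15 = 72°C, outside 53–66°C ✗; longest run = 3 ✓; GC 15/21 = 71.4%, outside 38.7–55.0% ✗ — fails.

None of the candidates satisfy all criteria.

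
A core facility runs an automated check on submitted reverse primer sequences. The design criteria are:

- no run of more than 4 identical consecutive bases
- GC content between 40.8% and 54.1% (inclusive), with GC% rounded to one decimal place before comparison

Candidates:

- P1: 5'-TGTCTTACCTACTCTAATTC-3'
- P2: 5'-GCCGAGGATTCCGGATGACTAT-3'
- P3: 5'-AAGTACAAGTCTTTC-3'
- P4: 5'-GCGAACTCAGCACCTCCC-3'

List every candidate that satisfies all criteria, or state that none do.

None of the candidates satisfy all criteria.

P1 (20 nt, A=4 T=9 G=1 C=6): longest run = 2 ✓; GC 7/20 = 35.0%, outside 40.8–54.1% ✗ — fails.
P2 (22 nt, A=5 T=5 G=7 C=5): longest run = 2 ✓; GC 12/22 = 54.5%, outside 40.8–54.1% ✗ — fails.
P3 (15 nt, A=5 T=5 G=2 C=3): longest run = 3 ✓; GC 5/15 = 33.3%, outside 40.8–54.1% ✗ — fails.
P4 (18 nt, A=4 T=2 G=3 C=9): longest run = 3 ✓; GC 12/18 = 66.7%, outside 40.8–54.1% ✗ — fails.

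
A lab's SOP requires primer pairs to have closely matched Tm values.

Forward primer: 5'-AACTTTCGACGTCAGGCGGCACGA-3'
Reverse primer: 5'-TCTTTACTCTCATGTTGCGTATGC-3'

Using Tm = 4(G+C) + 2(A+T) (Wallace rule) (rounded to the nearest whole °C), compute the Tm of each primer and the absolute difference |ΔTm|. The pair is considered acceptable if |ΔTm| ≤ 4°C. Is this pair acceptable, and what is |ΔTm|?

|ΔTm| = 8°C; the pair is not acceptable.

Forward: A=6 T=4 G=7 C=7 → Tm = 2·10 + 4·14 = 76°C.
Reverse: A=3 T=11 G=4 C=6 → Tm = 2·14 + 4·10 = 68°C.
|ΔTm| = |76 − 68| = 8°C, > 4°C.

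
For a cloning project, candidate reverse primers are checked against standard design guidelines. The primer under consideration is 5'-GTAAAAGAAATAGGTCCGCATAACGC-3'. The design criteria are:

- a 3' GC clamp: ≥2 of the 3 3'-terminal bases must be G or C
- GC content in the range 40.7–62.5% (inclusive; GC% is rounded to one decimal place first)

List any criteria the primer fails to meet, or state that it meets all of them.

Meets all criteria.

Base counts: A=11, T=4, G=6, C=5 (length 26).
GC clamp: 3' end CGC has 3 G/C ✓
GC content: GC 11/26 = 42.3% ✓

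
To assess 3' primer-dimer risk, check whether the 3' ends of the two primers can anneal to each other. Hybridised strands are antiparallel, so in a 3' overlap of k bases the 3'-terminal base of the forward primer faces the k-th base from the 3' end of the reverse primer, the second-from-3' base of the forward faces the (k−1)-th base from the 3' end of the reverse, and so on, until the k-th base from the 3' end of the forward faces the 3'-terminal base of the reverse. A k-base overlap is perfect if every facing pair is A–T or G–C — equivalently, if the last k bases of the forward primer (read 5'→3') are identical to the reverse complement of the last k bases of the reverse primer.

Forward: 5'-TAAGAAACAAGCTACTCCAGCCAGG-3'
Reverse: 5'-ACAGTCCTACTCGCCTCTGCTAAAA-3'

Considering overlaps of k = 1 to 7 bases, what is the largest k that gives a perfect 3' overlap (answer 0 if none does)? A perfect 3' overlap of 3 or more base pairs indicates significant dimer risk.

Last 7 bases (5'→3') — forward …AGCCAGG, reverse …GCTAAAA.
Reverse complement of the reverse primer's last 7 bases: TTTTAGC; its first k bases are the reverse complement of the reverse primer's last k bases, so a perfect k-base overlap needs the forward primer's last k bases to equal them.
Comparing (forward last k vs required): k=1: G vs T ✗; k=2: GG vs TT ✗; k=3: AGG vs TTT ✗; k=4: CAGG vs TTTT ✗; k=5: CCAGG vs TTTTA ✗; k=6: GCCAGG vs TTTTAG ✗; k=7: AGCCAGG vs TTTTAGC ✗.
No overlap length from 1 to 7 is perfect, so the longest perfect 3' overlap is 0.

Longest perfect overlap: 0 complementary base pairs; below the dimer-risk threshold (threshold 3).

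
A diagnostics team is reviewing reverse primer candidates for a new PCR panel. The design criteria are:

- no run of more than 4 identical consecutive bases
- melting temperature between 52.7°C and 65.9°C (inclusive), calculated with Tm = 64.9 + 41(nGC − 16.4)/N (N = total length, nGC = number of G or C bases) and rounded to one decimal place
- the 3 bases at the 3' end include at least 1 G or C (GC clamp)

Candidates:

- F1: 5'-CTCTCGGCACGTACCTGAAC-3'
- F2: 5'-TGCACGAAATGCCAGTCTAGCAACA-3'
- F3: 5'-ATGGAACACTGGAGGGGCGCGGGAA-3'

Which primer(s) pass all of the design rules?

F1 (20 nt, A=4 T=4 G=4 C=8): longest run = 2 ✓; Tm = 64.9 + 41·(12 − 16.4)/20 = 55.9°C ✓; 3' end AAC has 1 G/C ✓ — passes.
F2 (25 nt, A=9 T=4 G=5 C=7): longest run = 3 ✓; Tm = 64.9 + 41·(12 − 16.4)/25 = 57.7°C ✓; 3' end ACA has 1 G/C ✓ — passes.
F3 (25 nt, A=7 T=2 G=12 C=4): longest run = 4 ✓; Tm = 64.9 + 41·(16 − 16.4)/25 = 64.2°C ✓; 3' end GAA has 1 G/C ✓ — passes.

F1, F2 and F3.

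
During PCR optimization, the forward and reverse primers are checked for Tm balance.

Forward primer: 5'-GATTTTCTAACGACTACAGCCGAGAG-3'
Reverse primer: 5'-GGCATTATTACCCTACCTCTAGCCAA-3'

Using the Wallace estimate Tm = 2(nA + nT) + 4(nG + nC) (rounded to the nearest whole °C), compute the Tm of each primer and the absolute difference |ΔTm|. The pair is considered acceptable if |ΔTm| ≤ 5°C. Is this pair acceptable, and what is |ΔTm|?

|ΔTm| = 0°C; the pair is acceptable.

Forward: A=8 T=6 G=6 C=6 → Tm = 2·14 + 4·12 = 76°C.
Reverse: A=7 T=7 G=3 C=9 → Tm = 2·14 + 4·12 = 76°C.
|ΔTm| = |76 − 76| = 0°C, ≤ 5°C.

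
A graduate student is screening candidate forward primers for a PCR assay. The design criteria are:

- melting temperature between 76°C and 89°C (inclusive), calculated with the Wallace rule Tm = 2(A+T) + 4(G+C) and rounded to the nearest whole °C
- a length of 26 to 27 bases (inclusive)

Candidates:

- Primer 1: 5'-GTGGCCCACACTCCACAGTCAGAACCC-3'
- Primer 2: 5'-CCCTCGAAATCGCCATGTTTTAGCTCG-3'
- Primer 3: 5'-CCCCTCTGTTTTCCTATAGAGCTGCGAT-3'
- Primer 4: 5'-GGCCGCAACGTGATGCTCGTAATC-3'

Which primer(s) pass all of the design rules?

Primer 1 and Primer 2.

Primer 1 (27 nt, A=7 T=3 G=5 C=12): Tm = 2·10 + 4·17 = 88°C ✓; length 27 ✓ — passes.
Primer 2 (27 nt, A=5 T=8 G=5 C=9): Tm = 2·13 + 4·14 = 82°C ✓; length 27 ✓ — passes.
Primer 3 (28 nt, A=4 T=10 G=5 C=9): Tm = 2·14 + 4·14 = 84°C ✓; length 28, outside 26–27 ✗ — fails.
Primer 4 (24 nt, A=5 T=5 G=7 C=7): Tm = 2·10 + 4·14 = 76°C ✓; length 24, outside 26–27 ✗ — fails.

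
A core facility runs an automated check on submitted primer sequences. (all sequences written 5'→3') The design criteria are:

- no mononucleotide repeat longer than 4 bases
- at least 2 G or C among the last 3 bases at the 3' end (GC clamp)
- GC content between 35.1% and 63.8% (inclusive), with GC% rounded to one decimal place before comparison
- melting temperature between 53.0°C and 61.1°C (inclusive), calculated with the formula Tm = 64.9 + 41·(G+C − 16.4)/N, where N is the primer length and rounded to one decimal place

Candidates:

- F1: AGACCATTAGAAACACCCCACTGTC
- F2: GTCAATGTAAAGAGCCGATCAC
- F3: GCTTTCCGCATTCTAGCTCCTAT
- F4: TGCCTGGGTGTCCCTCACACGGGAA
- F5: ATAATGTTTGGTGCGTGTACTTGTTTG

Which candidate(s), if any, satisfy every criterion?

F1 and F2.

F1 (25 nt, A=9 T=4 G=3 C=9): longest run = 4 ✓; 3' end GTC has 2 G/C ✓; GC 12/25 = 48.0% ✓; Tm = 64.9 + 41·(12 − 16.4)/25 = 57.7°C ✓ — passes.
F2 (22 nt, A=8 T=4 G=5 C=5): longest run = 3 ✓; 3' end CAC has 2 G/C ✓; GC 10/22 = 45.5% ✓; Tm = 64.9 + 41·(10 − 16.4)/22 = 53.0°C ✓ — passes.
F3 (23 nt, A=3 T=9 G=3 C=8): longest run = 3 ✓; 3' end TAT has 0 G/C, need ≥2 ✗; GC 11/23 = 47.8% ✓; Tm = 64.9 + 41·(11 − 16.4)/23 = 55.3°C ✓ — fails.
F4 (25 nt, A=4 T=5 G=8 C=8): longest run = 3 ✓; 3' end GAA has 1 G/C, need ≥2 ✗; GC 16/25 = 64.0%, outside 35.1–63.8% ✗; Tm = 64.9 + 41·(16 − 16.4)/25 = 64.2°C, outside 53.0–61.1°C ✗ — fails.
F5 (27 nt, A=4 T=13 G=8 C=2): longest run = 3 ✓; 3' end TTG has 1 G/C, need ≥2 ✗; GC 10/27 = 37.0% ✓; Tm = 64.9 + 41·(10 − 16.4)/27 = 55.2°C ✓ — fails.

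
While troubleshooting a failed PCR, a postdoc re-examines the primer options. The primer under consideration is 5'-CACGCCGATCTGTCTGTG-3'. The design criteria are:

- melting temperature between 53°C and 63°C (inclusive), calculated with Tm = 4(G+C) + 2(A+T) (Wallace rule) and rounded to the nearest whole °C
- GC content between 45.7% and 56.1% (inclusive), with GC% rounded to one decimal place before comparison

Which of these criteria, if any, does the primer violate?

Fails: GC content.

Base counts: A=2, T=5, G=5, C=6 (length 18).
Tm: Tm = 2·7 + 4·11 = 58°C ✓
GC content: GC 11/18 = 61.1%, outside 45.7–56.1% ✗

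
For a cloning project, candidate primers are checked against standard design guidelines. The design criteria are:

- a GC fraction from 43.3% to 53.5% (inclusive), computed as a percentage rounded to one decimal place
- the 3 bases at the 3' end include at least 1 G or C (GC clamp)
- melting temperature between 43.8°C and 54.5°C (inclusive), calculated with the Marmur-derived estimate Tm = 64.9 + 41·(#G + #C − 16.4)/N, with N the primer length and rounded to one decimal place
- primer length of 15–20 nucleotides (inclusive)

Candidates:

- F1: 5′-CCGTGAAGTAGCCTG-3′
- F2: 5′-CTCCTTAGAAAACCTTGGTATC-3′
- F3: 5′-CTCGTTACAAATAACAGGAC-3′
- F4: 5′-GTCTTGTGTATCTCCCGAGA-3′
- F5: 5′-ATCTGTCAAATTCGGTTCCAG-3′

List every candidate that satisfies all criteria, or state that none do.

F4 only.

F1 (15 nt, A=3 T=3 G=5 C=4): GC 9/15 = 60.0%, outside 43.3–53.5% ✗; 3' end CTG has 2 G/C ✓; Tm = 64.9 + 41·(9 − 16.4)/15 = 44.7°C ✓; length 15 ✓ — fails.
F2 (22 nt, A=6 T=7 G=3 C=6): GC 9/22 = 40.9%, outside 43.3–53.5% ✗; 3' end ATC has 1 G/C ✓; Tm = 64.9 + 41·(9 − 16.4)/22 = 51.1°C ✓; length 22, outside 15–20 ✗ — fails.
F3 (20 nt, A=8 T=4 G=3 C=5): GC 8/20 = 40.0%, outside 43.3–53.5% ✗; 3' end GAC has 2 G/C ✓; Tm = 64.9 + 41·(8 − 16.4)/20 = 47.7°C ✓; length 20 ✓ — fails.
F4 (20 nt, A=3 T=7 G=5 C=5): GC 10/20 = 50.0% ✓; 3' end AGA has 1 G/C ✓; Tm = 64.9 + 41·(10 − 16.4)/20 = 51.8°C ✓; length 20 ✓ — passes.
F5 (21 nt, A=5 T=7 G=4 C=5): GC 9/21 = 42.9%, outside 43.3–53.5% ✗; 3' end CAG has 2 G/C ✓; Tm = 64.9 + 41·(9 − 16.4)/21 = 50.5°C ✓; length 21, outside 15–20 ✗ — fails.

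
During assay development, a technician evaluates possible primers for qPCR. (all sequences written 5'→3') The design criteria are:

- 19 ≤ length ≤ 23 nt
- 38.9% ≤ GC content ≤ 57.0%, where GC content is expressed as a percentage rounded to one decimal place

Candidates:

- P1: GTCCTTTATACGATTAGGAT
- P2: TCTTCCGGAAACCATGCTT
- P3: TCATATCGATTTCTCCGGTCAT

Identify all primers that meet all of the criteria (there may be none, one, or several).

P1 (20 nt, A=5 T=8 G=4 C=3): length 20 ✓; GC 7/20 = 35.0%, outside 38.9–57.0% ✗ — fails.
P2 (19 nt, A=4 T=6 G=3 C=6): length 19 ✓; GC 9/19 = 47.4% ✓ — passes.
P3 (22 nt, A=4 T=9 G=3 C=6): length 22 ✓; GC 9/22 = 40.9% ✓ — passes.

P2 and P3.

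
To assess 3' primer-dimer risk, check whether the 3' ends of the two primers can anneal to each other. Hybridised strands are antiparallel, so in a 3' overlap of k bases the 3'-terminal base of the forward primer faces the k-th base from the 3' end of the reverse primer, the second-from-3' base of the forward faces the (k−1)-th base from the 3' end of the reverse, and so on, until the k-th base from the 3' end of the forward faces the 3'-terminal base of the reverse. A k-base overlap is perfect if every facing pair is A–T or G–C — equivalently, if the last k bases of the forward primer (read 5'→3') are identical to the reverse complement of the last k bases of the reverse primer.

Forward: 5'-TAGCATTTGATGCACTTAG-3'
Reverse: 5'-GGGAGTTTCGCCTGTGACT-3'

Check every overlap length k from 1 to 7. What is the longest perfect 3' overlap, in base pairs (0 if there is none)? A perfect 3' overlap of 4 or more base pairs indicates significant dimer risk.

Last 7 bases (5'→3') — forward …CACTTAG, reverse …TGTGACT.
Reverse complement of the reverse primer's last 7 bases: AGTCACA; its first k bases are the reverse complement of the reverse primer's last k bases, so a perfect k-base overlap needs the forward primer's last k bases to equal them.
Comparing (forward last k vs required): k=1: G vs A ✗; k=2: AG vs AG ✓; k=3: TAG vs AGT ✗; k=4: TTAG vs AGTC ✗; k=5: CTTAG vs AGTCA ✗; k=6: ACTTAG vs AGTCAC ✗; k=7: CACTTAG vs AGTCACA ✗.
Only k = 2 is perfect, so the longest perfect 3' overlap is 2.

Longest perfect overlap: 2 complementary base pairs; below the dimer-risk threshold (threshold 4).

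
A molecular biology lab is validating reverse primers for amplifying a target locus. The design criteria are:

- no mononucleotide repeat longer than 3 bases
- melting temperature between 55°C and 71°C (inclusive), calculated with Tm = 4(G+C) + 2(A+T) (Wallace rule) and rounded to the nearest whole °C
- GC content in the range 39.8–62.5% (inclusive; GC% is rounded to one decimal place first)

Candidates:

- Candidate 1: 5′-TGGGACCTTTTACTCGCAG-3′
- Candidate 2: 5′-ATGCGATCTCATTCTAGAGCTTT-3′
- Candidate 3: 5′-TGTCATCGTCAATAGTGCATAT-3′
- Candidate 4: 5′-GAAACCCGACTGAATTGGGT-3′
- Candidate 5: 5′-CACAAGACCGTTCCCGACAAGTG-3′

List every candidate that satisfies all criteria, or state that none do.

Candidate 1 (19 nt, A=3 T=6 G=5 C=5): longest run = 4, exceeds 3 ✗; Tm = 2·9 + 4·10 = 58°C ✓; GC 10/19 = 52.6% ✓ — fails.
Candidate 2 (23 nt, A=5 T=9 G=4 C=5): longest run = 3 ✓; Tm = 2·14 + 4·9 = 64°C ✓; GC 9/23 = 39.1%, outside 39.8–62.5% ✗ — fails.
Candidate 3 (22 nt, A=6 T=8 G=4 C=4): longest run = 2 ✓; Tm = 2·14 + 4·8 = 60°C ✓; GC 8/22 = 36.4%, outside 39.8–62.5% ✗ — fails.
Candidate 4 (20 nt, A=6 T=4 G=6 C=4): longest run = 3 ✓; Tm = 2·10 + 4·10 = 60°C ✓; GC 10/20 = 50.0% ✓ — passes.
Candidate 5 (23 nt, A=7 T=3 G=5 C=8): longest run = 3 ✓; Tm = 2·10 + 4·13 = 72°C, outside 55–71°C ✗; GC 13/23 = 56.5% ✓ — fails.

Candidate 4 only.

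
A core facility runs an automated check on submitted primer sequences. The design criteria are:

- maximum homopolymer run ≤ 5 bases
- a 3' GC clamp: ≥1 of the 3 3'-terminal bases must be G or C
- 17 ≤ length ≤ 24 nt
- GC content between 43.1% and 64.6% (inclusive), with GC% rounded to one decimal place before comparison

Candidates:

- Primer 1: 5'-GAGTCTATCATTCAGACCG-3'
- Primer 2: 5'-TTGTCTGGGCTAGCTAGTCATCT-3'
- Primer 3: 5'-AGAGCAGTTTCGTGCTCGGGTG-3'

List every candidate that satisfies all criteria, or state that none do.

Primer 1 (19 nt, A=5 T=5 G=4 C=5): longest run = 2 ✓; 3' end CCG has 3 G/C ✓; length 19 ✓; GC 9/19 = 47.4% ✓ — passes.
Primer 2 (23 nt, A=3 T=9 G=6 C=5): longest run = 3 ✓; 3' end TCT has 1 G/C ✓; length 23 ✓; GC 11/23 = 47.8% ✓ — passes.
Primer 3 (22 nt, A=3 T=6 G=9 C=4): longest run = 3 ✓; 3' end GTG has 2 G/C ✓; length 22 ✓; GC 13/22 = 59.1% ✓ — passes.

Primer 1, Primer 2 and Primer 3.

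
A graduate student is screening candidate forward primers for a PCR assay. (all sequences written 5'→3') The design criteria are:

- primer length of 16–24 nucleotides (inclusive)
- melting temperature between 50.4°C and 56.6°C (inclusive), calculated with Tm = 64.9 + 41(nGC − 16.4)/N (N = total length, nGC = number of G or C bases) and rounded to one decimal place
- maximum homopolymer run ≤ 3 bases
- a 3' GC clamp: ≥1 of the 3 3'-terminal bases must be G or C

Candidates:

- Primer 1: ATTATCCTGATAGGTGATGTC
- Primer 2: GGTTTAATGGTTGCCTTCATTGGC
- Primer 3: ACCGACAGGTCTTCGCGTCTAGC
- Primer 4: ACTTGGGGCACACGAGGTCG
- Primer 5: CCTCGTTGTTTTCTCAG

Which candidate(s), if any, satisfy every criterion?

Primer 1 (21 nt, A=5 T=8 G=5 C=3): length 21 ✓; Tm = 64.9 + 41·(8 − 16.4)/21 = 48.5°C, outside 50.4–56.6°C ✗; longest run = 2 ✓; 3' end GTC has 2 G/C ✓ — fails.
Primer 2 (24 nt, A=3 T=10 G=7 C=4): length 24 ✓; Tm = 64.9 + 41·(11 − 16.4)/24 = 55.7°C ✓; longest run = 3 ✓; 3' end GGC has 3 G/C ✓ — passes.
Primer 3 (23 nt, A=4 T=5 G=6 C=8): length 23 ✓; Tm = 64.9 + 41·(14 − 16.4)/23 = 60.6°C, outside 50.4–56.6°C ✗; longest run = 2 ✓; 3' end AGC has 2 G/C ✓ — fails.
Primer 4 (20 nt, A=4 T=3 G=8 C=5): length 20 ✓; Tm = 64.9 + 41·(13 − 16.4)/20 = 57.9°C, outside 50.4–56.6°C ✗; longest run = 4, exceeds 3 ✗; 3' end TCG has 2 G/C ✓ — fails.
Primer 5 (17 nt, A=1 T=8 G=3 C=5): length 17 ✓; Tm = 64.9 + 41·(8 − 16.4)/17 = 44.6°C, outside 50.4–56.6°C ✗; longest run = 4, exceeds 3 ✗; 3' end CAG has 2 G/C ✓ — fails.

Primer 2 only.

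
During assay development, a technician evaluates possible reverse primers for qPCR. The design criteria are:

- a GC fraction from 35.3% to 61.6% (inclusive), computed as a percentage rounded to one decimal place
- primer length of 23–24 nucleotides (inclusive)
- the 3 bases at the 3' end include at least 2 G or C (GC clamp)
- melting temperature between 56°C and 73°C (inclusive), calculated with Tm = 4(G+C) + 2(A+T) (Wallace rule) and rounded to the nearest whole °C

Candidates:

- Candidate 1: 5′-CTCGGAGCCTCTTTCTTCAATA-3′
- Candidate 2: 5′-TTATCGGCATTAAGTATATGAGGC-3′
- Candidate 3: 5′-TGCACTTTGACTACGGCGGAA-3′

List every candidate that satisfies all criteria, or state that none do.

Candidate 2 only.

Candidate 1 (22 nt, A=4 T=8 G=3 C=7): GC 10/22 = 45.5% ✓; length 22, outside 23–24 ✗; 3' end ATA has 0 G/C, need ≥2 ✗; Tm = 2·12 + 4·10 = 64°C ✓ — fails.
Candidate 2 (24 nt, A=7 T=8 G=6 C=3): GC 9/24 = 37.5% ✓; length 24 ✓; 3' end GGC has 3 G/C ✓; Tm = 2·15 + 4·9 = 66°C ✓ — passes.
Candidate 3 (21 nt, A=5 T=5 G=6 C=5): GC 11/21 = 52.4% ✓; length 21, outside 23–24 ✗; 3' end GAA has 1 G/C, need ≥2 ✗; Tm = 2·10 + 4·11 = 64°C ✓ — fails.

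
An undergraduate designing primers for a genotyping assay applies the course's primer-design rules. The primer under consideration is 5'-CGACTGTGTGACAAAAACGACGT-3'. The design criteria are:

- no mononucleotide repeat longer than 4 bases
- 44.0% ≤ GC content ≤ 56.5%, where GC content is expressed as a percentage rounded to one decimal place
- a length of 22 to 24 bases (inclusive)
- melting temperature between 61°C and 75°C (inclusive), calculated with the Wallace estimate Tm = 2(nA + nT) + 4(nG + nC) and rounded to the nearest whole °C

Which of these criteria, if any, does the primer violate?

Fails: homopolymer run.

Base counts: A=8, T=4, G=6, C=5 (length 23).
homopolymer run: longest run = 5, exceeds 4 ✗
GC content: GC 11/23 = 47.8% ✓
length: length 23 ✓
Tm: Tm = 2·12 + 4·11 = 68°C ✓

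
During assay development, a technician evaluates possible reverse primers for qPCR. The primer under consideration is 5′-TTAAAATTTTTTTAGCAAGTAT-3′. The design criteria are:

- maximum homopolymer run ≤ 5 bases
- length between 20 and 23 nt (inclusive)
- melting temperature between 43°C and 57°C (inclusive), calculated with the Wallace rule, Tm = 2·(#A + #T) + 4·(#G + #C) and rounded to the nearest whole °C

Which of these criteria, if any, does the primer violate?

Base counts: A=8, T=11, G=2, C=1 (length 22).
homopolymer run: longest run = 7, exceeds 5 ✗
length: length 22 ✓
Tm: Tm = 2·19 + 4·3 = 50°C ✓

Fails: homopolymer run.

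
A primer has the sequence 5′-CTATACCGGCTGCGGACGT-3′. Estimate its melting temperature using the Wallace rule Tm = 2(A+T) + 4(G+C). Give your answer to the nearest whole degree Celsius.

62°C

Base counts: A=3, T=4, G=6, C=6 (length 19).
Tm = 2·(3+4) + 4·(6+6) = 2·7 + 4·12 = 14 + 48 = 62°C.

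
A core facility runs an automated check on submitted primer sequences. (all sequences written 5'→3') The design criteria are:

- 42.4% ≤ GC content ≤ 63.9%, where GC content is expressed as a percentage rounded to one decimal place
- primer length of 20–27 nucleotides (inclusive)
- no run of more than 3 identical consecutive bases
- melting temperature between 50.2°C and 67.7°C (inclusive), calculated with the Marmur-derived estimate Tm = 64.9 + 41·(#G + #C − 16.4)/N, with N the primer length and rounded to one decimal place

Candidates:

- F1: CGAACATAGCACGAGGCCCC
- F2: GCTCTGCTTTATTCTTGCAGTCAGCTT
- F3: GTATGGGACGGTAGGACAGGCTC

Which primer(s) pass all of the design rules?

F1 (20 nt, A=6 T=1 G=5 C=8): GC 13/20 = 65.0%, outside 42.4–63.9% ✗; length 20 ✓; longest run = 4, exceeds 3 ✗; Tm = 64.9 + 41·(13 − 16.4)/20 = 57.9°C ✓ — fails.
F2 (27 nt, A=3 T=12 G=5 C=7): GC 12/27 = 44.4% ✓; length 27 ✓; longest run = 3 ✓; Tm = 64.9 + 41·(12 − 16.4)/27 = 58.2°C ✓ — passes.
F3 (23 nt, A=5 T=4 G=10 C=4): GC 14/23 = 60.9% ✓; length 23 ✓; longest run = 3 ✓; Tm = 64.9 + 41·(14 − 16.4)/23 = 60.6°C ✓ — passes.

F2 and F3.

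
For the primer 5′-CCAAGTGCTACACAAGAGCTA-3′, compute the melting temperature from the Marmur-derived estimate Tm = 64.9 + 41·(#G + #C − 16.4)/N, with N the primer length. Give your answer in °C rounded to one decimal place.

Base counts: A=8, T=3, G=4, C=6; G+C = 10, N = 21.
Tm = 64.9 + 41·(10 − 16.4)/21 = 64.9 + -262.40/21 = 52.4°C.

52.4°C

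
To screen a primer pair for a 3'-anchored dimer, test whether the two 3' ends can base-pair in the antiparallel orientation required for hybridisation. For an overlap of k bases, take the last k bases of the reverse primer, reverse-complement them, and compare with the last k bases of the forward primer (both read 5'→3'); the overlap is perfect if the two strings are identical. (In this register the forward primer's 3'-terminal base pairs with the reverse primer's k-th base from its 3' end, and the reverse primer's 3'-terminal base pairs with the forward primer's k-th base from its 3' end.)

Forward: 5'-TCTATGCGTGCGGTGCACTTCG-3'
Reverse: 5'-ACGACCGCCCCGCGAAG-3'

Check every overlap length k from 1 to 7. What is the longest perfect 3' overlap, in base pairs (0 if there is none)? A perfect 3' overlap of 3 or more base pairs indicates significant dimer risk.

Last 7 bases (5'→3') — forward …CACTTCG, reverse …CGCGAAG.
Reverse complement of the reverse primer's last 7 bases: CTTCGCG; its first k bases are the reverse complement of the reverse primer's last k bases, so a perfect k-base overlap needs the forward primer's last k bases to equal them.
Comparing (forward last k vs required): k=1: G vs C ✗; k=2: CG vs CT ✗; k=3: TCG vs CTT ✗; k=4: TTCG vs CTTC ✗; k=5: CTTCG vs CTTCG ✓; k=6: ACTTCG vs CTTCGC ✗; k=7: CACTTCG vs CTTCGCG ✗.
Only k = 5 is perfect, so the longest perfect 3' overlap is 5.

Longest perfect overlap: 5 complementary base pairs; significant dimer risk (threshold 3).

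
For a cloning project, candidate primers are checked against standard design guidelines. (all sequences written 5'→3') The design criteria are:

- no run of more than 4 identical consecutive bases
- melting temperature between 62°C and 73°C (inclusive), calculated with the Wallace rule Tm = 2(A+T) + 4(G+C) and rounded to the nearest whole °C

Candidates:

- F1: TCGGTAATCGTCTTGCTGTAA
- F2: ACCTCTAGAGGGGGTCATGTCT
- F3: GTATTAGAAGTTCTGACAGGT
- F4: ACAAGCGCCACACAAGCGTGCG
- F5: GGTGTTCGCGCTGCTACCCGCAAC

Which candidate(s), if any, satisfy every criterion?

F4 only.

F1 (21 nt, A=4 T=8 G=5 C=4): longest run = 2 ✓; Tm = 2·12 + 4·9 = 60°C, outside 62–73°C ✗ — fails.
F2 (22 nt, A=4 T=6 G=7 C=5): longest run = 5, exceeds 4 ✗; Tm = 2·10 + 4·12 = 68°C ✓ — fails.
F3 (21 nt, A=6 T=7 G=6 C=2): longest run = 2 ✓; Tm = 2·13 + 4·8 = 58°C, outside 62–73°C ✗ — fails.
F4 (22 nt, A=7 T=1 G=6 C=8): longest run = 2 ✓; Tm = 2·8 + 4·14 = 72°C ✓ — passes.
F5 (24 nt, A=3 T=5 G=7 C=9): longest run = 3 ✓; Tm = 2·8 + 4·16 = 80°C, outside 62–73°C ✗ — fails.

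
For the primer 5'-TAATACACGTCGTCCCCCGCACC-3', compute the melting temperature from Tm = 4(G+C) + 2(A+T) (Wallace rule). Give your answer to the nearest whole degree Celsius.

Base counts: A=5, T=4, G=3, C=11 (length 23).
Tm = 2·(5+4) + 4·(3+11) = 2·9 + 4·14 = 18 + 56 = 74°C.

74°C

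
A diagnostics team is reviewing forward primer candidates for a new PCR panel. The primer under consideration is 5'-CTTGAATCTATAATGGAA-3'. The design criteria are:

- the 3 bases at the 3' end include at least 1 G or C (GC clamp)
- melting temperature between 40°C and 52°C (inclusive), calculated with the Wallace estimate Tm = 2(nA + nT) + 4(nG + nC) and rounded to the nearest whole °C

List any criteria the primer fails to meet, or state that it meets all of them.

Base counts: A=7, T=6, G=3, C=2 (length 18).
GC clamp: 3' end GAA has 1 G/C ✓
Tm: Tm = 2·13 + 4·5 = 46°C ✓

Meets all criteria.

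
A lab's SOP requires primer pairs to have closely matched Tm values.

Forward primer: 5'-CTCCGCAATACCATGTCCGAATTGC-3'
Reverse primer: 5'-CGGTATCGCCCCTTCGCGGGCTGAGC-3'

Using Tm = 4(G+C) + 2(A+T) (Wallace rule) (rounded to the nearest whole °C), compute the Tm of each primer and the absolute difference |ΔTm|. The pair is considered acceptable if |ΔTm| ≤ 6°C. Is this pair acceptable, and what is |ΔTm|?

|ΔTm| = 14°C; the pair is not acceptable.

Forward: A=6 T=6 G=4 C=9 → Tm = 2·12 + 4·13 = 76°C.
Reverse: A=2 T=5 G=9 C=10 → Tm = 2·7 + 4·19 = 90°C.
|ΔTm| = |76 − 90| = 14°C, > 6°C.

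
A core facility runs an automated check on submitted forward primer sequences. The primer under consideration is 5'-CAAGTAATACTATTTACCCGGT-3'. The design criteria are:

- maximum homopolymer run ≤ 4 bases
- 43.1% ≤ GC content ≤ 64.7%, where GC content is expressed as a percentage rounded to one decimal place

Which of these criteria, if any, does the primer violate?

Fails: GC content.

Base counts: A=7, T=7, G=3, C=5 (length 22).
homopolymer run: longest run = 3 ✓
GC content: GC 8/22 = 36.4%, outside 43.1–64.7% ✗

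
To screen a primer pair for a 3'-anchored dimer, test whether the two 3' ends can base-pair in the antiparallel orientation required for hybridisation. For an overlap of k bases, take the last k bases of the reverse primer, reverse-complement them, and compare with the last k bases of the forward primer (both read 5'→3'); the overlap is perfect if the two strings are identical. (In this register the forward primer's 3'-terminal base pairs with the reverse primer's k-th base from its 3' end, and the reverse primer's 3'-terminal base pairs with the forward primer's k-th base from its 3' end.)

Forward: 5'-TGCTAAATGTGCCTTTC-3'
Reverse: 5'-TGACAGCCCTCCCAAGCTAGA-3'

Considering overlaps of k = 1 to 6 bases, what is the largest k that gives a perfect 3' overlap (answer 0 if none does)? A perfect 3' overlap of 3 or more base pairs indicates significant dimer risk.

Last 6 bases (5'→3') — forward …CCTTTC, reverse …GCTAGA.
Reverse complement of the reverse primer's last 6 bases: TCTAGC; its first k bases are the reverse complement of the reverse primer's last k bases, so a perfect k-base overlap needs the forward primer's last k bases to equal them.
Comparing (forward last k vs required): k=1: C vs T ✗; k=2: TC vs TC ✓; k=3: TTC vs TCT ✗; k=4: TTTC vs TCTA ✗; k=5: CTTTC vs TCTAG ✗; k=6: CCTTTC vs TCTAGC ✗.
Only k = 2 is perfect, so the longest perfect 3' overlap is 2.

Longest perfect overlap: 2 complementary base pairs; below the dimer-risk threshold (threshold 3).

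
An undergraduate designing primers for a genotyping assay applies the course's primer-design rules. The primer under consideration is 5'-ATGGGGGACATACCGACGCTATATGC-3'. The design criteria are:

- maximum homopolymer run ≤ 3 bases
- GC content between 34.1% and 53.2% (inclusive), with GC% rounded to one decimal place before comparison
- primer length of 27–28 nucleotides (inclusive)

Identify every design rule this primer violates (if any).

Fails: homopolymer run, GC content, length.

Base counts: A=7, T=5, G=8, C=6 (length 26).
homopolymer run: longest run = 5, exceeds 3 ✗
GC content: GC 14/26 = 53.8%, outside 34.1–53.2% ✗
length: length 26, outside 27–28 ✗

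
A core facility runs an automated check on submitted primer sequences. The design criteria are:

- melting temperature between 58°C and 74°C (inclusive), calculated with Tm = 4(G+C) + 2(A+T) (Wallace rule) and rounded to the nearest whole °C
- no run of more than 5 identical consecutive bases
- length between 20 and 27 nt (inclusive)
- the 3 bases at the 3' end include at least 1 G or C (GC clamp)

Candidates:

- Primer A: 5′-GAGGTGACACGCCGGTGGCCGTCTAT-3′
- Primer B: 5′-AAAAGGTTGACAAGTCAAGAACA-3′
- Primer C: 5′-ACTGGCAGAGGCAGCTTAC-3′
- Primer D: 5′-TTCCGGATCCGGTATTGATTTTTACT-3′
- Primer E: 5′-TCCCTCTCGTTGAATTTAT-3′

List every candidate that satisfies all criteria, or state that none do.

Primer B and Primer D.

Primer A (26 nt, A=4 T=5 G=10 C=7): Tm = 2·9 + 4·17 = 86°C, outside 58–74°C ✗; longest run = 2 ✓; length 26 ✓; 3' end TAT has 0 G/C, need ≥1 ✗ — fails.
Primer B (23 nt, A=12 T=3 G=5 C=3): Tm = 2·15 + 4·8 = 62°C ✓; longest run = 4 ✓; length 23 ✓; 3' end ACA has 1 G/C ✓ — passes.
Primer C (19 nt, A=5 T=3 G=6 C=5): Tm = 2·8 + 4·11 = 60°C ✓; longest run = 2 ✓; length 19, outside 20–27 ✗; 3' end TAC has 1 G/C ✓ — fails.
Primer D (26 nt, A=4 T=12 G=5 C=5): Tm = 2·16 + 4·10 = 72°C ✓; longest run = 5 ✓; length 26 ✓; 3' end ACT has 1 G/C ✓ — passes.
Primer E (19 nt, A=3 T=9 G=2 C=5): Tm = 2·12 + 4·7 = 52°C, outside 58–74°C ✗; longest run = 3 ✓; length 19, outside 20–27 ✗; 3' end TAT has 0 G/C, need ≥1 ✗ — fails.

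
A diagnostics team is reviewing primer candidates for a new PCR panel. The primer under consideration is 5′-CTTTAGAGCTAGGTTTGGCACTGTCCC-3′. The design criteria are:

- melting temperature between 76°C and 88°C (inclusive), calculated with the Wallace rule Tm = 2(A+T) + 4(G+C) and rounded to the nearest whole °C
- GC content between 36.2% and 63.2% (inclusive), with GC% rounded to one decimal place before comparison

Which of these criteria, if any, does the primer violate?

Meets all criteria.

Base counts: A=4, T=9, G=7, C=7 (length 27).
Tm: Tm = 2·13 + 4·14 = 82°C ✓
GC content: GC 14/27 = 51.9% ✓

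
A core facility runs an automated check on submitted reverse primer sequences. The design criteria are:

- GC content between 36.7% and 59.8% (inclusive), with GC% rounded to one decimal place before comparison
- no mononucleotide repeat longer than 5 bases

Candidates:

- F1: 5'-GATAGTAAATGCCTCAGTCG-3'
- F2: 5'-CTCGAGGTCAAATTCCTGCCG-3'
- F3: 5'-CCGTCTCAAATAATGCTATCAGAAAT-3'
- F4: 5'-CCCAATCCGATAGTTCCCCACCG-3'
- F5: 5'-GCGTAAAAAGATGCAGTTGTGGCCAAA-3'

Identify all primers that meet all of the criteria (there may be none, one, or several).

F1, F2 and F5.

F1 (20 nt, A=6 T=5 G=5 C=4): GC 9/20 = 45.0% ✓; longest run = 3 ✓ — passes.
F2 (21 nt, A=4 T=5 G=5 C=7): GC 12/21 = 57.1% ✓; longest run = 3 ✓ — passes.
F3 (26 nt, A=10 T=7 G=3 C=6): GC 9/26 = 34.6%, outside 36.7–59.8% ✗; longest run = 3 ✓ — fails.
F4 (23 nt, A=5 T=4 G=3 C=11): GC 14/23 = 60.9%, outside 36.7–59.8% ✗; longest run = 4 ✓ — fails.
F5 (27 nt, A=10 T=5 G=8 C=4): GC 12/27 = 44.4% ✓; longest run = 5 ✓ — passes.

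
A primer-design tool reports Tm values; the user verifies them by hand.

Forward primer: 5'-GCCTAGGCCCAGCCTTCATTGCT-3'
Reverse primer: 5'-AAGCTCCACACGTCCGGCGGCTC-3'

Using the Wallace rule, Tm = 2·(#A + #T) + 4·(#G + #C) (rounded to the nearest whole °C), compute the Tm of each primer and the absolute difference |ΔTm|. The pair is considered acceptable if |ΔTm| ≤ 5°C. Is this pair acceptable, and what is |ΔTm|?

Forward: A=3 T=6 G=5 C=9 → Tm = 2·9 + 4·14 = 74°C.
Reverse: A=4 T=3 G=6 C=10 → Tm = 2·7 + 4·16 = 78°C.
|ΔTm| = |74 − 78| = 4°C, ≤ 5°C.

|ΔTm| = 4°C; the pair is acceptable.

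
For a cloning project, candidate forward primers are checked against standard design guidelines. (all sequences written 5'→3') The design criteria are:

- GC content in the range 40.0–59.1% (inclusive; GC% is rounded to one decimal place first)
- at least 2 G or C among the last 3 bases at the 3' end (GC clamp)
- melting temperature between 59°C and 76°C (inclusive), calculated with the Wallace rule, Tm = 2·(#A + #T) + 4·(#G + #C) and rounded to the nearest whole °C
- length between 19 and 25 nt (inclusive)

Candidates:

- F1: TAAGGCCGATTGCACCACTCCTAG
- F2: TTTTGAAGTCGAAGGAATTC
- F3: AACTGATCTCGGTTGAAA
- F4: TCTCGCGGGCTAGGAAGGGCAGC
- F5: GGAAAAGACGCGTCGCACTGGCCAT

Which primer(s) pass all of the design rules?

None of the candidates satisfy all criteria.

F1 (24 nt, A=6 T=5 G=5 C=8): GC 13/24 = 54.2% ✓; 3' end TAG has 1 G/C, need ≥2 ✗; Tm = 2·11 + 4·13 = 74°C ✓; length 24 ✓ — fails.
F2 (20 nt, A=6 T=7 G=5 C=2): GC 7/20 = 35.0%, outside 40.0–59.1% ✗; 3' end TTC has 1 G/C, need ≥2 ✗; Tm = 2·13 + 4·7 = 54°C, outside 59–76°C ✗; length 20 ✓ — fails.
F3 (18 nt, A=6 T=5 G=4 C=3): GC 7/18 = 38.9%, outside 40.0–59.1% ✗; 3' end AAA has 0 G/C, need ≥2 ✗; Tm = 2·11 + 4·7 = 50°C, outside 59–76°C ✗; length 18, outside 19–25 ✗ — fails.
F4 (23 nt, A=4 T=3 G=10 C=6): GC 16/23 = 69.6%, outside 40.0–59.1% ✗; 3' end AGC has 2 G/C ✓; Tm = 2·7 + 4·16 = 78°C, outside 59–76°C ✗; length 23 ✓ — fails.
F5 (25 nt, A=7 T=3 G=8 C=7): GC 15/25 = 60.0%, outside 40.0–59.1% ✗; 3' end CAT has 1 G/C, need ≥2 ✗; Tm = 2·10 + 4·15 = 80°C, outside 59–76°C ✗; length 25 ✓ — fails.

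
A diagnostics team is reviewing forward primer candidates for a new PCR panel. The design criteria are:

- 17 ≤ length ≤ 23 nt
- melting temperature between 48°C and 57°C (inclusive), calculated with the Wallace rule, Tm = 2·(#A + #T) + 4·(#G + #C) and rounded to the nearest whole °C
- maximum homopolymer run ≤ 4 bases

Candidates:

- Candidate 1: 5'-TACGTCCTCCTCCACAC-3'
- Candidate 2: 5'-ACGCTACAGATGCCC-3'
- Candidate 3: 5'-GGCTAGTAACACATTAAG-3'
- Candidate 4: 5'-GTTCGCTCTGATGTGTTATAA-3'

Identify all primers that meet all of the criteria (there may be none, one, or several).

Candidate 1 (17 nt, A=3 T=4 G=1 C=9): length 17 ✓; Tm = 2·7 + 4·10 = 54°C ✓; longest run = 2 ✓ — passes.
Candidate 2 (15 nt, A=4 T=2 G=3 C=6): length 15, outside 17–23 ✗; Tm = 2·6 + 4·9 = 48°C ✓; longest run = 3 ✓ — fails.
Candidate 3 (18 nt, A=7 T=4 G=4 C=3): length 18 ✓; Tm = 2·11 + 4·7 = 50°C ✓; longest run = 2 ✓ — passes.
Candidate 4 (21 nt, A=4 T=9 G=5 C=3): length 21 ✓; Tm = 2·13 + 4·8 = 58°C, outside 48–57°C ✗; longest run = 2 ✓ — fails.

Candidate 1 and Candidate 3.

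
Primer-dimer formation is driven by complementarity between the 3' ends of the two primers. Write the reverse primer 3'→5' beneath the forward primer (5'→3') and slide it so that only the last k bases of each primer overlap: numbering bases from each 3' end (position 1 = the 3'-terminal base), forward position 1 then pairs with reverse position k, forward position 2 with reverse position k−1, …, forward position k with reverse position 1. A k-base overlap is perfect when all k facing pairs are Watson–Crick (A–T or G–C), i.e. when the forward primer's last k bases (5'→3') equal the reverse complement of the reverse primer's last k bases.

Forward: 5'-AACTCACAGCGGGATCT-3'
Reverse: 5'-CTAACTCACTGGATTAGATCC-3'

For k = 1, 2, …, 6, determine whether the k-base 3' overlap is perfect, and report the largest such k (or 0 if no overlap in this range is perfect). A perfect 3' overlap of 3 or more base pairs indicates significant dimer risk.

Longest perfect overlap: 6 complementary base pairs; significant dimer risk (threshold 3).

Last 6 bases (5'→3') — forward …GGATCT, reverse …AGATCC.
Reverse complement of the reverse primer's last 6 bases: GGATCT; its first k bases are the reverse complement of the reverse primer's last k bases, so a perfect k-base overlap needs the forward primer's last k bases to equal them.
Comparing (forward last k vs required): k=1: T vs G ✗; k=2: CT vs GG ✗; k=3: TCT vs GGA ✗; k=4: ATCT vs GGAT ✗; k=5: GATCT vs GGATC ✗; k=6: GGATCT vs GGATCT ✓.
Only k = 6 is perfect, so the longest perfect 3' overlap is 6.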